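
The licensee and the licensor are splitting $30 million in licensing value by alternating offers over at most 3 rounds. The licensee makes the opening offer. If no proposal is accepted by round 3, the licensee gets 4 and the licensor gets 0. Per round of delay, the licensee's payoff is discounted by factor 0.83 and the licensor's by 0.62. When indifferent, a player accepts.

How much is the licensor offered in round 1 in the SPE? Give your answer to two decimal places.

Solve by backward induction from round 3.
Round 3 (the licensee proposes): rejection yields 0 for the licensor; the licensee offers 0 and keeps 30.
Round 2 (the licensor proposes): the licensee can get 30 next round, worth 0.83 × 30 = 24.9 now; the licensor offers that and keeps 5.1.
Round 1 (the licensee proposes): the licensor can get 5.1 next round, worth 0.62 × 5.1 = 3.162 now. The licensee offers 3.162 and keeps 30 − 3.162 = 26.838.

3.16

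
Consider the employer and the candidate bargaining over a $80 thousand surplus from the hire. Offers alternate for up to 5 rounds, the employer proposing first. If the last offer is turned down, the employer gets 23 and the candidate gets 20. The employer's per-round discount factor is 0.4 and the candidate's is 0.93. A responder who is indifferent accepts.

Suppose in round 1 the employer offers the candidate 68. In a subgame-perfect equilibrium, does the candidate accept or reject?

Round 5 (the employer proposes): the candidate gets 20 if talks fail, so the employer offers 20 and keeps 60.
Round 4 (the candidate proposes): the employer can get 60 next round, worth 0.4 × 60 = 24 now; the candidate offers that and keeps 56.
Round 3 (the employer proposes): the candidate can get 56 next round, worth 0.93 × 56 = 52.08 now. The employer offers 52.08 and keeps 80 − 52.08 = 27.92.
Round 2 (the candidate proposes): the employer can get 27.92 next round, worth 0.4 × 27.92 = 11.168 now; the candidate offers that and keeps 68.832.
So by rejecting in round 1, the candidate gets 68.832 next round, worth 0.93 × 68.832 = 64.01376 now.
Offer 68 ≥ 64.01376, so the candidate accepts.

Accept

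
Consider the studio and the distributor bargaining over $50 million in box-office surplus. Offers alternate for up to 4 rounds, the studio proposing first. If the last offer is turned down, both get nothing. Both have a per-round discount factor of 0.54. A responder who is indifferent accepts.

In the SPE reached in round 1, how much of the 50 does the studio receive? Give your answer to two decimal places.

By backward induction:
Round 4 (the distributor proposes): the studio will accept anything ≥ 0, so the distributor offers 0 and keeps 50.
Round 3 (the studio proposes): the distributor can get 50 next round, worth 0.54 × 50 = 27 now; the studio offers that and keeps 23.
Round 2 (the distributor proposes): the studio can get 23 next round, worth 0.54 × 23 = 12.42 now, so the distributor offers 12.42, keeping 37.58.
Round 1 (the studio proposes): the distributor can get 37.58 next round, worth 0.54 × 37.58 = 20.2932 now, so the studio offers 20.2932, keeping 29.7068.

29.71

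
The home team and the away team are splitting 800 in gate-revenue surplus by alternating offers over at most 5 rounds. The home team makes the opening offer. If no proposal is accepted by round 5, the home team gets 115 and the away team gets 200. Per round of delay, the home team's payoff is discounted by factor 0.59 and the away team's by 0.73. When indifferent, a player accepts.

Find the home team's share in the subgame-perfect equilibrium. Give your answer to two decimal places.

By backward induction:
Round 5 (the home team proposes): the away team gets 200 if talks fail, so the home team offers 200 and keeps 600.
Round 4 (the away team proposes): the home team can get 600 next round, worth 0.59 × 600 = 354 now, so the away team offers 354, keeping 446.
Round 3 (the home team proposes): the away team can get 446 next round, worth 0.73 × 446 = 325.58 now. The home team offers 325.58 and keeps 800 − 325.58 = 474.42.
Round 2 (the away team proposes): the home team can get 474.42 next round, worth 0.59 × 474.42 = 279.9078 now; the away team offers that and keeps 520.0922.
Round 1 (the home team proposes): the away team can get 520.0922 next round, worth 0.73 × 520.0922 = 379.667306 now; the home team offers that and keeps 420.332694.

420.33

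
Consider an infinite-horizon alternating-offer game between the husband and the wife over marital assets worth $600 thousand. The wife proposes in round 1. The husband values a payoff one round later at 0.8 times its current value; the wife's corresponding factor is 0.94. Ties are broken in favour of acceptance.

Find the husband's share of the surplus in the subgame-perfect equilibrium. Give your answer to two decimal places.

When the wife proposes, the husband accepts any offer worth at least 0.8 times what the husband would get by proposing next round; and vice versa.
This gives x = 600 − 0.8y and y = 600 − 0.94x, where x and y are each side's share when it proposes.
Hence (1 − 0.8·0.94)x = 600(1 − 0.8), i.e. 0.248·x = 120.
x ≈ 483.8710; the husband's share is 600 − x ≈ 116.1290.

116.13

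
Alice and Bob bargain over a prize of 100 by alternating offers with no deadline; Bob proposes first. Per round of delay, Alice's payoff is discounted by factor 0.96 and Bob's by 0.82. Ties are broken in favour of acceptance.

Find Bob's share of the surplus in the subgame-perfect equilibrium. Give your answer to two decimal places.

When Bob proposes, Alice accepts any offer worth at least 0.96 times what Alice would get by proposing next round; and vice versa.
This gives x = 100 − 0.96y and y = 100 − 0.82x, where x and y are each side's share when it proposes.
Hence (1 − 0.96·0.82)x = 100(1 − 0.96), i.e. 0.2128·x = 4.
x ≈ 18.7970; Alice's share is 100 − x ≈ 81.2030.

18.80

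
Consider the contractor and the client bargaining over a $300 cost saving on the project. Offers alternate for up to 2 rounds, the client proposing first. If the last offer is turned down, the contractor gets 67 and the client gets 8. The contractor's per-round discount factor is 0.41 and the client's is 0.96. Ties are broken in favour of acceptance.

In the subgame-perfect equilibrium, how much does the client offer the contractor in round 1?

119.72

Round 2 (the contractor proposes): the client gets 8 if talks fail, so the contractor offers 8 and keeps 292.
Round 1 (the client proposes): the contractor can get 292 next round, worth 0.41 × 292 = 119.72 now; the client offers that and keeps 180.28.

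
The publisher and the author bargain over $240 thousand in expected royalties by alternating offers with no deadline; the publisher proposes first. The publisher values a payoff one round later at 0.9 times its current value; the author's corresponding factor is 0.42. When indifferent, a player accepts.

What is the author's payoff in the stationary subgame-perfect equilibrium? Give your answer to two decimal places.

When the publisher proposes, the author accepts any offer worth at least 0.42 times what the author would get by proposing next round; and vice versa.
This gives x = 240 − 0.42y and y = 240 − 0.9x, where x and y are each side's share when it proposes.
Hence (1 − 0.42·0.9)x = 240(1 − 0.42), i.e. 0.622·x = 139.2.
x ≈ 223.7942; the author's share is 240 − x ≈ 16.2058.

16.21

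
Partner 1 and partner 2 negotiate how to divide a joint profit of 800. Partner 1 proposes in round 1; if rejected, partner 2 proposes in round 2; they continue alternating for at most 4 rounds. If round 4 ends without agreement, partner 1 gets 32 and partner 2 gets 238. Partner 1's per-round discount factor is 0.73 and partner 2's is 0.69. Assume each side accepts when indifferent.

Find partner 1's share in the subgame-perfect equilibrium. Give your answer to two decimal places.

Round 4 (partner 2 proposes): partner 1 gets 32 if talks fail, so partner 2 offers 32 and keeps 768.
Round 3 (partner 1 proposes): partner 2 can get 768 next round, worth 0.69 × 768 = 529.92 now, so partner 1 offers 529.92, keeping 270.08.
Round 2 (partner 2 proposes): partner 1 can get 270.08 next round, worth 0.73 × 270.08 = 197.1584 now, so partner 2 offers 197.1584, keeping 602.8416.
Round 1 (partner 1 proposes): partner 2 can get 602.8416 next round, worth 0.69 × 602.8416 = 415.960704 now; partner 1 offers that and keeps 384.039296.

384.04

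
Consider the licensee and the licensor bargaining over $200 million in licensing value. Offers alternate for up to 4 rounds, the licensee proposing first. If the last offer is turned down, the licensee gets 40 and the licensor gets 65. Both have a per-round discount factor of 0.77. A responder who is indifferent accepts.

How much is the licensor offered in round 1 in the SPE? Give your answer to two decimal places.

Solve by backward induction from round 4.
Round 4 (the licensor proposes): the licensee gets 40 if talks fail, so the licensor offers 40 and keeps 160.
Round 3 (the licensee proposes): the licensor can get 160 next round, worth 0.77 × 160 = 123.2 now; the licensee offers that and keeps 76.8.
Round 2 (the licensor proposes): the licensee can get 76.8 next round, worth 0.77 × 76.8 = 59.136 now, so the licensor offers 59.136, keeping 140.864.
Round 1 (the licensee proposes): the licensor can get 140.864 next round, worth 0.77 × 140.864 = 108.46528 now, so the licensee offers 108.46528, keeping 91.53472.

108.47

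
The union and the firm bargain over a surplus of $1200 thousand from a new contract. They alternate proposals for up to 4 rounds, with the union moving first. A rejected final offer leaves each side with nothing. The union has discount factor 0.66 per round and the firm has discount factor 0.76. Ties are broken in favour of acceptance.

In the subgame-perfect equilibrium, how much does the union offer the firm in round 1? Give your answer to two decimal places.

767.54

Round 4 (the firm proposes): the union will accept anything ≥ 0, so the firm offers 0 and keeps 1200.
Round 3 (the union proposes): the firm can get 1200 next round, worth 0.76 × 1200 = 912 now, so the union offers 912, keeping 288.
Round 2 (the firm proposes): the union can get 288 next round, worth 0.66 × 288 = 190.08 now, so the firm offers 190.08, keeping 1009.92.
Round 1 (the union proposes): the firm can get 1009.92 next round, worth 0.76 × 1009.92 = 767.5392 now; the union offers that and keeps 432.4608.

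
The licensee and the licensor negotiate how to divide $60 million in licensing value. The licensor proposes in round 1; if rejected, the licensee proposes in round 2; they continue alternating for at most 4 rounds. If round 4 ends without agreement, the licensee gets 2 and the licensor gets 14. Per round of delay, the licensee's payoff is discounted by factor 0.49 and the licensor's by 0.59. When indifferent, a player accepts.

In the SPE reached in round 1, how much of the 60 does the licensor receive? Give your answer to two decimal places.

41.43

Round 4 (the licensee proposes): the licensor gets 14 if talks fail, so the licensee offers 14 and keeps 46.
Round 3 (the licensor proposes): the licensee can get 46 next round, worth 0.49 × 46 = 22.54 now. The licensor offers 22.54 and keeps 60 − 22.54 = 37.46.
Round 2 (the licensee proposes): the licensor can get 37.46 next round, worth 0.59 × 37.46 = 22.1014 now, so the licensee offers 22.1014, keeping 37.8986.
Round 1 (the licensor proposes): the licensee can get 37.8986 next round, worth 0.49 × 37.8986 = 18.570314 now, so the licensor offers 18.570314, keeping 41.429686.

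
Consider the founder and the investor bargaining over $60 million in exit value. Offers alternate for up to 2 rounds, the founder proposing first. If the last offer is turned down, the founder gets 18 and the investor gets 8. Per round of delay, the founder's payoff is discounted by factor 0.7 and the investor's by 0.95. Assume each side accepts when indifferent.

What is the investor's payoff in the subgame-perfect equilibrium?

39.9

Solve by backward induction from round 2.
Round 2 (the investor proposes): the founder gets 18 if talks fail, so the investor offers 18 and keeps 42.
Round 1 (the founder proposes): the investor can get 42 next round, worth 0.95 × 42 = 39.9 now; the founder offers that and keeps 20.1.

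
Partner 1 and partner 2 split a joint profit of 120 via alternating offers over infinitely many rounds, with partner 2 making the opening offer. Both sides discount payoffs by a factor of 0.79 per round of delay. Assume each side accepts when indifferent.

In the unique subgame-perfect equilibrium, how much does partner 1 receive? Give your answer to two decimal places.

52.96

In a stationary SPE each proposer offers the other exactly their discounted continuation value.
If partner 2 keeps x when proposing and partner 1 keeps y when proposing, then x = 120 − 0.79y and y = 120 − 0.79x.
Solving: x = 120(1 − 0.79) / (1 − 0.79·0.79) = 25.2 / 0.3759 ≈ 67.0391.
Partner 1 gets 120 − 67.0391 ≈ 52.9609.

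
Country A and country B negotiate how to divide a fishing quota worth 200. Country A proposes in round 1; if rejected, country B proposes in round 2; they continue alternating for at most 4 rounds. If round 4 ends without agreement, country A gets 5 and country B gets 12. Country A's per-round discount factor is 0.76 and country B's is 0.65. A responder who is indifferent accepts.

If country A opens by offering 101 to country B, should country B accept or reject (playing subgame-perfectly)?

Accept

Round 4 (country B proposes): country A gets 5 if talks fail, so country B offers 5 and keeps 195.
Round 3 (country A proposes): country B can get 195 next round, worth 0.65 × 195 = 126.75 now, so country A offers 126.75, keeping 73.25.
Round 2 (country B proposes): country A can get 73.25 next round, worth 0.76 × 73.25 = 55.67 now; country B offers that and keeps 144.33.
So by rejecting in round 1, country B gets 144.33 next round, worth 0.65 × 144.33 = 93.8145 now.
Offer 101 ≥ 93.8145, so country B accepts.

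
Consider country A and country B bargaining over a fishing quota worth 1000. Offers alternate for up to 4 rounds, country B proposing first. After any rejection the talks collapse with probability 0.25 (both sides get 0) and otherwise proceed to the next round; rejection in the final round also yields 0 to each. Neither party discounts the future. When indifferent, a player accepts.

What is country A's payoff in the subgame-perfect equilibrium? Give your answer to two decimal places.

By backward induction:
Round 4 (country A proposes): country B will accept anything ≥ 0, so country A offers 0 and keeps 1000.
Round 3 (country B proposes): rejecting gives country A an expected 0.75 × 1000 = 750. Country B offers 750 and keeps 1000 − 750 = 250.
Round 2 (country A proposes): rejecting gives country B an expected 0.75 × 250 = 187.5, so country A offers 187.5, keeping 812.5.
Round 1 (country B proposes): rejecting gives country A an expected 0.75 × 812.5 = 609.375; country B offers that and keeps 390.625.

609.38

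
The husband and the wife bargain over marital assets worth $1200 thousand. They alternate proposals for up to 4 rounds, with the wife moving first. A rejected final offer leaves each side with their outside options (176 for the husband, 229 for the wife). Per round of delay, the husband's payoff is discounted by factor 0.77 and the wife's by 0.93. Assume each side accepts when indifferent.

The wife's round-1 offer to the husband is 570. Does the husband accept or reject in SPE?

Round 4 (the husband proposes): the wife gets 229 if talks fail, so the husband offers 229 and keeps 971.
Round 3 (the wife proposes): the husband can get 971 next round, worth 0.77 × 971 = 747.67 now; the wife offers that and keeps 452.33.
Round 2 (the husband proposes): the wife can get 452.33 next round, worth 0.93 × 452.33 = 420.6669 now. The husband offers 420.6669 and keeps 1200 − 420.6669 = 779.3331.
So by rejecting in round 1, the husband gets 779.3331 next round, worth 0.77 × 779.3331 = 600.086487 now.
Offer 570 < 600.086487, so the husband rejects.

Reject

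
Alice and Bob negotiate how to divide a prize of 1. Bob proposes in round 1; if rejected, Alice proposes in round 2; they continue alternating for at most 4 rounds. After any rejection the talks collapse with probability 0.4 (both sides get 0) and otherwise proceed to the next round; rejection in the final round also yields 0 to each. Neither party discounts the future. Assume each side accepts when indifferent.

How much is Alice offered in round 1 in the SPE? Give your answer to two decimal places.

Round 4 (Alice proposes): rejection yields 0 for Bob; Alice offers 0 and keeps 1.
Round 3 (Bob proposes): rejecting gives Alice an expected 0.6 × 1 = 0.6, so Bob offers 0.6, keeping 0.4.
Round 2 (Alice proposes): rejecting gives Bob an expected 0.6 × 0.4 = 0.24, so Alice offers 0.24, keeping 0.76.
Round 1 (Bob proposes): rejecting gives Alice an expected 0.6 × 0.76 = 0.456, so Bob offers 0.456, keeping 0.544.

0.46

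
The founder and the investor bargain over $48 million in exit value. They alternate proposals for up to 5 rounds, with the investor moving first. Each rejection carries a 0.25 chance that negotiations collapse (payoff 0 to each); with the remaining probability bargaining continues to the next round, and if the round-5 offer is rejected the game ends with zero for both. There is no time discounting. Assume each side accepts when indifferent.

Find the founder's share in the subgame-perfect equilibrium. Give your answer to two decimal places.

14.06

Round 5 (the investor proposes): the founder will accept anything ≥ 0, so the investor offers 0 and keeps 48.
Round 4 (the founder proposes): rejecting gives the investor an expected 0.75 × 48 = 36; the founder offers that and keeps 12.
Round 3 (the investor proposes): rejecting gives the founder an expected 0.75 × 12 = 9, so the investor offers 9, keeping 39.
Round 2 (the founder proposes): rejecting gives the investor an expected 0.75 × 39 = 29.25. The founder offers 29.25 and keeps 48 − 29.25 = 18.75.
Round 1 (the investor proposes): rejecting gives the founder an expected 0.75 × 18.75 = 14.0625; the investor offers that and keeps 33.9375.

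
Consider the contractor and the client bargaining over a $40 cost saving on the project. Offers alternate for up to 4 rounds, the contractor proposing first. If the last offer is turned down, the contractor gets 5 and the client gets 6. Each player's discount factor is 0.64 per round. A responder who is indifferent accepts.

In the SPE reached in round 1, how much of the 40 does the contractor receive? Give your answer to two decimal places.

Round 4 (the client proposes): the contractor gets 5 if talks fail, so the client offers 5 and keeps 35.
Round 3 (the contractor proposes): the client can get 35 next round, worth 0.64 × 35 = 22.4 now; the contractor offers that and keeps 17.6.
Round 2 (the client proposes): the contractor can get 17.6 next round, worth 0.64 × 17.6 = 11.264 now, so the client offers 11.264, keeping 28.736.
Round 1 (the contractor proposes): the client can get 28.736 next round, worth 0.64 × 28.736 = 18.39104 now, so the contractor offers 18.39104, keeping 21.60896.

21.61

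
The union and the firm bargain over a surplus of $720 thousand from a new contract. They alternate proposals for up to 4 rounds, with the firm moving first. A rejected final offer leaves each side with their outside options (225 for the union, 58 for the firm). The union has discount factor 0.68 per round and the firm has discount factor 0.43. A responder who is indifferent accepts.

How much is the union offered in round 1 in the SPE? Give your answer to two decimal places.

By backward induction:
Round 4 (the union proposes): the firm gets 58 if talks fail, so the union offers 58 and keeps 662.
Round 3 (the firm proposes): the union can get 662 next round, worth 0.68 × 662 = 450.16 now; the firm offers that and keeps 269.84.
Round 2 (the union proposes): the firm can get 269.84 next round, worth 0.43 × 269.84 = 116.0312 now; the union offers that and keeps 603.9688.
Round 1 (the firm proposes): the union can get 603.9688 next round, worth 0.68 × 603.9688 = 410.698784 now, so the firm offers 410.698784, keeping 309.301216.

410.70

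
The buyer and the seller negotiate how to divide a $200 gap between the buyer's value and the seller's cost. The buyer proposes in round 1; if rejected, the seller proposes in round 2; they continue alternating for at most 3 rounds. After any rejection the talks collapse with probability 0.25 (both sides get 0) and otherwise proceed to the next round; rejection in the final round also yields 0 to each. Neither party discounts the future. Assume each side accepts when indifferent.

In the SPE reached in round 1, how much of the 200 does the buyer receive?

162.5

Round 3 (the buyer proposes): the seller will accept anything ≥ 0, so the buyer offers 0 and keeps 200.
Round 2 (the seller proposes): rejecting gives the buyer an expected 0.75 × 200 = 150, so the seller offers 150, keeping 50.
Round 1 (the buyer proposes): rejecting gives the seller an expected 0.75 × 50 = 37.5, so the buyer offers 37.5, keeping 162.5.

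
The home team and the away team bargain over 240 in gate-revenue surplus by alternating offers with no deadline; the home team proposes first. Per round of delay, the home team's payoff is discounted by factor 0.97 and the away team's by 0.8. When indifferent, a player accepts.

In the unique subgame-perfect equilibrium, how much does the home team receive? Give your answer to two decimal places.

214.29

Let x be the home team's share when the home team proposes and y be the away team's share when the away team proposes.
The away team accepts iff offered ≥ 0.8·y, so x = 240 − 0.8y. Symmetrically y = 240 − 0.97x.
Substituting: x = 240 − 0.8(240 − 0.97x), giving x(1 − 0.97·0.8) = 240(1 − 0.8).
So x = 240 × 0.2 / 0.224 ≈ 214.2857, and the away team receives 240 − x ≈ 25.7143.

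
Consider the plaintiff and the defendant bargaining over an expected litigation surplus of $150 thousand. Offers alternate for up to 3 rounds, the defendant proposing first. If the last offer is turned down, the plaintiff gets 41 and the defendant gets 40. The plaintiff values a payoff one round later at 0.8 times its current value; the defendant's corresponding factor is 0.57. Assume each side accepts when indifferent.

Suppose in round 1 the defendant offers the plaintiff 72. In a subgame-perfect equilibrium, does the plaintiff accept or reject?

Accept

Round 3 (the defendant proposes): the plaintiff gets 41 if talks fail, so the defendant offers 41 and keeps 109.
Round 2 (the plaintiff proposes): the defendant can get 109 next round, worth 0.57 × 109 = 62.13 now, so the plaintiff offers 62.13, keeping 87.87.
So by rejecting in round 1, the plaintiff gets 87.87 next round, worth 0.8 × 87.87 = 70.296 now.
Offer 72 ≥ 70.296, so the plaintiff accepts.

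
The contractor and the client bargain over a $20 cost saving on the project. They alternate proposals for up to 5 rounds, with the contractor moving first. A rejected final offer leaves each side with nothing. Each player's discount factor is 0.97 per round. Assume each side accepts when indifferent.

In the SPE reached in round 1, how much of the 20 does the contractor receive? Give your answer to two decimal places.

Round 5 (the contractor proposes): rejection yields 0 for the client; the contractor offers 0 and keeps 20.
Round 4 (the client proposes): the contractor can get 20 next round, worth 0.97 × 20 = 19.4 now. The client offers 19.4 and keeps 20 − 19.4 = 0.6.
Round 3 (the contractor proposes): the client can get 0.6 next round, worth 0.97 × 0.6 = 0.582 now; the contractor offers that and keeps 19.418.
Round 2 (the client proposes): the contractor can get 19.418 next round, worth 0.97 × 19.418 = 18.83546 now, so the client offers 18.83546, keeping 1.16454.
Round 1 (the contractor proposes): the client can get 1.16454 next round, worth 0.97 × 1.16454 = 1.1296038 now, so the contractor offers 1.1296038, keeping 18.8703962.

18.87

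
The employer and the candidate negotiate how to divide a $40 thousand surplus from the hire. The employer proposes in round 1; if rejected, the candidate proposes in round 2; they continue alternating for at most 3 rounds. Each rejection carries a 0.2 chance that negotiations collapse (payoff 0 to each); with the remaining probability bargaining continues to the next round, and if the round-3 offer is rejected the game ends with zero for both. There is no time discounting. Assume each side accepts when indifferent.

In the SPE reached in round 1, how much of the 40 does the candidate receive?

6.4

Round 3 (the employer proposes): the candidate will accept anything ≥ 0, so the employer offers 0 and keeps 40.
Round 2 (the candidate proposes): rejecting gives the employer an expected 0.8 × 40 = 32, so the candidate offers 32, keeping 8.
Round 1 (the employer proposes): rejecting gives the candidate an expected 0.8 × 8 = 6.4; the employer offers that and keeps 33.6.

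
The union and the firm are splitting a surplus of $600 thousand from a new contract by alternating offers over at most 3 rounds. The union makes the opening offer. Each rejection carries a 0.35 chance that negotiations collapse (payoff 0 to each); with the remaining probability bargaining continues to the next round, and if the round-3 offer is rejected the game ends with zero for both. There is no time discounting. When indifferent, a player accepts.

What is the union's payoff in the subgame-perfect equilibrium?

Round 3 (the union proposes): the firm will accept anything ≥ 0, so the union offers 0 and keeps 600.
Round 2 (the firm proposes): rejecting gives the union an expected 0.65 × 600 = 390; the firm offers that and keeps 210.
Round 1 (the union proposes): rejecting gives the firm an expected 0.65 × 210 = 136.5; the union offers that and keeps 463.5.

463.5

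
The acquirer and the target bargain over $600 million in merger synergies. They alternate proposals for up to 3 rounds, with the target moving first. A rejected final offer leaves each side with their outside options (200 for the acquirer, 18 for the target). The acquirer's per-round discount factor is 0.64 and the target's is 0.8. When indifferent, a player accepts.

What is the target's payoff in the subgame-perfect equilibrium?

420.8

Round 3 (the target proposes): the acquirer gets 200 if talks fail, so the target offers 200 and keeps 400.
Round 2 (the acquirer proposes): the target can get 400 next round, worth 0.8 × 400 = 320 now, so the acquirer offers 320, keeping 280.
Round 1 (the target proposes): the acquirer can get 280 next round, worth 0.64 × 280 = 179.2 now. The target offers 179.2 and keeps 600 − 179.2 = 420.8.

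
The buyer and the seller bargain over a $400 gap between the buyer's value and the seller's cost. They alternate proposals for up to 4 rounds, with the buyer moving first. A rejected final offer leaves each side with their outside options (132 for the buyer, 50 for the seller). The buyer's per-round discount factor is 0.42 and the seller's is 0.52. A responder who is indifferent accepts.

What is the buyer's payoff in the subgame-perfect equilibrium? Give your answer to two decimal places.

Solve by backward induction from round 4.
Round 4 (the seller proposes): the buyer gets 132 if talks fail, so the seller offers 132 and keeps 268.
Round 3 (the buyer proposes): the seller can get 268 next round, worth 0.52 × 268 = 139.36 now, so the buyer offers 139.36, keeping 260.64.
Round 2 (the seller proposes): the buyer can get 260.64 next round, worth 0.42 × 260.64 = 109.4688 now, so the seller offers 109.4688, keeping 290.5312.
Round 1 (the buyer proposes): the seller can get 290.5312 next round, worth 0.52 × 290.5312 = 151.076224 now; the buyer offers that and keeps 248.923776.

248.92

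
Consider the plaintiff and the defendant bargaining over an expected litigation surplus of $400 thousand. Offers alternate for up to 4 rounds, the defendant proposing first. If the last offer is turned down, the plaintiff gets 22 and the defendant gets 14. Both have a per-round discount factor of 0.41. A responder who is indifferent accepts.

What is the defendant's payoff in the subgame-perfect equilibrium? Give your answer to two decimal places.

276.64

Round 4 (the plaintiff proposes): the defendant gets 14 if talks fail, so the plaintiff offers 14 and keeps 386.
Round 3 (the defendant proposes): the plaintiff can get 386 next round, worth 0.41 × 386 = 158.26 now. The defendant offers 158.26 and keeps 400 − 158.26 = 241.74.
Round 2 (the plaintiff proposes): the defendant can get 241.74 next round, worth 0.41 × 241.74 = 99.1134 now, so the plaintiff offers 99.1134, keeping 300.8866.
Round 1 (the defendant proposes): the plaintiff can get 300.8866 next round, worth 0.41 × 300.8866 = 123.363506 now; the defendant offers that and keeps 276.636494.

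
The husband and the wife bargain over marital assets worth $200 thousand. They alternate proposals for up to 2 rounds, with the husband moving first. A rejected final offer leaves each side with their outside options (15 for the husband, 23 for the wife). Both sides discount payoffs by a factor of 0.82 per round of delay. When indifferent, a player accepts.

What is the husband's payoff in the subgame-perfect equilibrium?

Round 2 (the wife proposes): the husband gets 15 if talks fail, so the wife offers 15 and keeps 185.
Round 1 (the husband proposes): the wife can get 185 next round, worth 0.82 × 185 = 151.7 now; the husband offers that and keeps 48.3.

48.3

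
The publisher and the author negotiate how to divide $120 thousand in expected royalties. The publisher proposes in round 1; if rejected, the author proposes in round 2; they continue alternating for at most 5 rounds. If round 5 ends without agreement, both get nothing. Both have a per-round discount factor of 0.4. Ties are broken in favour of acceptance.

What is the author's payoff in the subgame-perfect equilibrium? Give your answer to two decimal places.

33.41

Round 5 (the publisher proposes): rejection yields 0 for the author; the publisher offers 0 and keeps 120.
Round 4 (the author proposes): the publisher can get 120 next round, worth 0.4 × 120 = 48 now, so the author offers 48, keeping 72.
Round 3 (the publisher proposes): the author can get 72 next round, worth 0.4 × 72 = 28.8 now, so the publisher offers 28.8, keeping 91.2.
Round 2 (the author proposes): the publisher can get 91.2 next round, worth 0.4 × 91.2 = 36.48 now, so the author offers 36.48, keeping 83.52.
Round 1 (the publisher proposes): the author can get 83.52 next round, worth 0.4 × 83.52 = 33.408 now; the publisher offers that and keeps 86.592.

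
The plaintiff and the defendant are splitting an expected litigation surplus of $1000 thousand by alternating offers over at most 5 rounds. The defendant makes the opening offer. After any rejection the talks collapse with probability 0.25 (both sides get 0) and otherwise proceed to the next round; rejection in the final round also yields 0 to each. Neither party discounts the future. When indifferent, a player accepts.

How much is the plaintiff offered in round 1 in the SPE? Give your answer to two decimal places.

Round 5 (the defendant proposes): the plaintiff will accept anything ≥ 0, so the defendant offers 0 and keeps 1000.
Round 4 (the plaintiff proposes): rejecting gives the defendant an expected 0.75 × 1000 = 750, so the plaintiff offers 750, keeping 250.
Round 3 (the defendant proposes): rejecting gives the plaintiff an expected 0.75 × 250 = 187.5. The defendant offers 187.5 and keeps 1000 − 187.5 = 812.5.
Round 2 (the plaintiff proposes): rejecting gives the defendant an expected 0.75 × 812.5 = 609.375; the plaintiff offers that and keeps 390.625.
Round 1 (the defendant proposes): rejecting gives the plaintiff an expected 0.75 × 390.625 = 292.96875, so the defendant offers 292.96875, keeping 707.03125.

292.97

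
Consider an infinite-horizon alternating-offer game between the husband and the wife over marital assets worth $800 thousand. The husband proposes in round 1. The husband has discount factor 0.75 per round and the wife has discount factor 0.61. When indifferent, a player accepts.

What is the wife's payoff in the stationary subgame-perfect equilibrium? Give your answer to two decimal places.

Let x be the husband's share when the husband proposes and y be the wife's share when the wife proposes.
The wife accepts iff offered ≥ 0.61·y, so x = 800 − 0.61y. Symmetrically y = 800 − 0.75x.
Substituting: x = 800 − 0.61(800 − 0.75x), giving x(1 − 0.75·0.61) = 800(1 − 0.61).
So x = 800 × 0.39 / 0.5425 ≈ 575.1152, and the wife receives 800 − x ≈ 224.8848.

224.88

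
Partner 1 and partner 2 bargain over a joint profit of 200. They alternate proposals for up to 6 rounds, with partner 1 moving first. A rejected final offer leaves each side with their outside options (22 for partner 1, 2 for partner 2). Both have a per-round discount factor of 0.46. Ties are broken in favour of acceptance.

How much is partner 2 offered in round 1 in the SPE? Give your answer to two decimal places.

63.86

Round 6 (partner 2 proposes): partner 1 gets 22 if talks fail, so partner 2 offers 22 and keeps 178.
Round 5 (partner 1 proposes): partner 2 can get 178 next round, worth 0.46 × 178 = 81.88 now, so partner 1 offers 81.88, keeping 118.12.
Round 4 (partner 2 proposes): partner 1 can get 118.12 next round, worth 0.46 × 118.12 = 54.3352 now; partner 2 offers that and keeps 145.6648.
Round 3 (partner 1 proposes): partner 2 can get 145.6648 next round, worth 0.46 × 145.6648 = 67.005808 now. Partner 1 offers 67.005808 and keeps 200 − 67.005808 = 132.994192.
Round 2 (partner 2 proposes): partner 1 can get 132.994192 next round, worth 0.46 × 132.994192 = 61.17732832 now, so partner 2 offers 61.17732832, keeping 138.82267168.
Round 1 (partner 1 proposes): partner 2 can get 138.82267168 next round, worth 0.46 × 138.82267168 = 63.8584289728 now. Partner 1 offers 63.8584289728 and keeps 200 − 63.8584289728 = 136.1415710272.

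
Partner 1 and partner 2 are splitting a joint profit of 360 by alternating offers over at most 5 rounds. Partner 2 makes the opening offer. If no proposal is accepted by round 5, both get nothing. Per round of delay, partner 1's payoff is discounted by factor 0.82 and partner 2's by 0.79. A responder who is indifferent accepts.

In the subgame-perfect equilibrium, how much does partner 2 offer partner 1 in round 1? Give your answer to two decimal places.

Round 5 (partner 2 proposes): rejection yields 0 for partner 1; partner 2 offers 0 and keeps 360.
Round 4 (partner 1 proposes): partner 2 can get 360 next round, worth 0.79 × 360 = 284.4 now. Partner 1 offers 284.4 and keeps 360 − 284.4 = 75.6.
Round 3 (partner 2 proposes): partner 1 can get 75.6 next round, worth 0.82 × 75.6 = 61.992 now. Partner 2 offers 61.992 and keeps 360 − 61.992 = 298.008.
Round 2 (partner 1 proposes): partner 2 can get 298.008 next round, worth 0.79 × 298.008 = 235.42632 now. Partner 1 offers 235.42632 and keeps 360 − 235.42632 = 124.57368.
Round 1 (partner 2 proposes): partner 1 can get 124.57368 next round, worth 0.82 × 124.57368 = 102.1504176 now, so partner 2 offers 102.1504176, keeping 257.8495824.

102.15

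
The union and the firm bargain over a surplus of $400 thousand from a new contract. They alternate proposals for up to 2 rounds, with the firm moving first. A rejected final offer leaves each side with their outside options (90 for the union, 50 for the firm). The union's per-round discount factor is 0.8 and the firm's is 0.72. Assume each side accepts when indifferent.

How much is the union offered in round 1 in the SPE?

280

Work backward from the last round.
Round 2 (the union proposes): the firm gets 50 if talks fail, so the union offers 50 and keeps 350.
Round 1 (the firm proposes): the union can get 350 next round, worth 0.8 × 350 = 280 now. The firm offers 280 and keeps 400 − 280 = 120.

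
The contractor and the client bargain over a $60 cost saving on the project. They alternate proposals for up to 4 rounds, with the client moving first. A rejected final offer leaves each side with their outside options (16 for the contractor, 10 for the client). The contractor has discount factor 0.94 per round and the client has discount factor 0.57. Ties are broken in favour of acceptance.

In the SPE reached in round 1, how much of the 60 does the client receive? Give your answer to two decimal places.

10.57

Round 4 (the contractor proposes): the client gets 10 if talks fail, so the contractor offers 10 and keeps 50.
Round 3 (the client proposes): the contractor can get 50 next round, worth 0.94 × 50 = 47 now. The client offers 47 and keeps 60 − 47 = 13.
Round 2 (the contractor proposes): the client can get 13 next round, worth 0.57 × 13 = 7.41 now. The contractor offers 7.41 and keeps 60 − 7.41 = 52.59.
Round 1 (the client proposes): the contractor can get 52.59 next round, worth 0.94 × 52.59 = 49.4346 now, so the client offers 49.4346, keeping 10.5654.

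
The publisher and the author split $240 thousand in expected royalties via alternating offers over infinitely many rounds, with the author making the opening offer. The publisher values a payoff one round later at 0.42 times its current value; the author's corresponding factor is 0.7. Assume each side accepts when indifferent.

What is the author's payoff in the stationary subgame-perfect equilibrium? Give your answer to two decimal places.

When the author proposes, the publisher accepts any offer worth at least 0.42 times what the publisher would get by proposing next round; and vice versa.
This gives x = 240 − 0.42y and y = 240 − 0.7x, where x and y are each side's share when it proposes.
Hence (1 − 0.42·0.7)x = 240(1 − 0.42), i.e. 0.706·x = 139.2.
x ≈ 197.1671; the publisher's share is 240 − x ≈ 42.8329.

197.17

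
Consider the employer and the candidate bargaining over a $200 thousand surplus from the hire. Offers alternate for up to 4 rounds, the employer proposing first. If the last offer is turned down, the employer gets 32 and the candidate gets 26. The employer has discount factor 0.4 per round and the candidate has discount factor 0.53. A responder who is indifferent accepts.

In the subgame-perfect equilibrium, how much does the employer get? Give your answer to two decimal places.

117.52

Round 4 (the candidate proposes): the employer gets 32 if talks fail, so the candidate offers 32 and keeps 168.
Round 3 (the employer proposes): the candidate can get 168 next round, worth 0.53 × 168 = 89.04 now, so the employer offers 89.04, keeping 110.96.
Round 2 (the candidate proposes): the employer can get 110.96 next round, worth 0.4 × 110.96 = 44.384 now; the candidate offers that and keeps 155.616.
Round 1 (the employer proposes): the candidate can get 155.616 next round, worth 0.53 × 155.616 = 82.47648 now, so the employer offers 82.47648, keeping 117.52352.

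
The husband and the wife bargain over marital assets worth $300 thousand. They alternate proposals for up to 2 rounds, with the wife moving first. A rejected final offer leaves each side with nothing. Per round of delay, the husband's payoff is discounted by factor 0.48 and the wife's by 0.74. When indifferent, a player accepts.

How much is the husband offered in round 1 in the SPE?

144

Round 2 (the husband proposes): the wife will accept anything ≥ 0, so the husband offers 0 and keeps 300.
Round 1 (the wife proposes): the husband can get 300 next round, worth 0.48 × 300 = 144 now. The wife offers 144 and keeps 300 − 144 = 156.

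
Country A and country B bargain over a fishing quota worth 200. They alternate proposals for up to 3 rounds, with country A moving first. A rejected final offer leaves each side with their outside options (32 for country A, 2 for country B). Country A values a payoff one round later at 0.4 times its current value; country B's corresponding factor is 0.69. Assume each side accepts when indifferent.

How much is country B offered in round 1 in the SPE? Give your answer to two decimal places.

83.35

Round 3 (country A proposes): country B gets 2 if talks fail, so country A offers 2 and keeps 198.
Round 2 (country B proposes): country A can get 198 next round, worth 0.4 × 198 = 79.2 now; country B offers that and keeps 120.8.
Round 1 (country A proposes): country B can get 120.8 next round, worth 0.69 × 120.8 = 83.352 now; country A offers that and keeps 116.648.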